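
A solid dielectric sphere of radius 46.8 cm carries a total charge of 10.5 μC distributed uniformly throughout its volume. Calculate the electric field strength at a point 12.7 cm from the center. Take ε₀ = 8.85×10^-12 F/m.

1.17e5 V/m

Take a concentric spherical Gaussian surface of radius r = 12.7 cm (r < R).
For a uniform sphere the enclosed fraction is (r/R)³, so Q_enc = (10.5 μC)(0.127/0.468)³ = 2.098e-7 C.
Gauss's law: E·4πr² = Q_enc/ε₀.
E = |Q_enc|/(4πε₀r²) = (2.098×10^-7)/(4π·8.85×10^-12·(0.127)²) = 1.17e5 N/C.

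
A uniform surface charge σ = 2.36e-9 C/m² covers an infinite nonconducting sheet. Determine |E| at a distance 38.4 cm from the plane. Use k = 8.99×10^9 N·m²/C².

The symmetry is planar: E is normal to the sheet and the same magnitude on both sides. Take a pillbox straddling the sheet with end-cap area A.
Only the two end caps contribute flux: Φ = 2EA. With Q_enc = σA, Gauss's law gives E = |σ|/(2ε₀).
E = 2πk|σ| = 2π(8.99×10^9)(2.36e-9) = 133 N/C.

|E| = 133 N/C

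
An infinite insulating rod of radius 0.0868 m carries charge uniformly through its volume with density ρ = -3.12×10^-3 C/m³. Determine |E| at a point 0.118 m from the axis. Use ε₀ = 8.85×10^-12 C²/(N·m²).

Coaxial Gaussian cylinder, radius r = 0.118 m, length L (r > 0.0868 m, full cross-section enclosed).
λ_enc = ρ·πR² = (-3.12×10^-3)π(0.0868)² = -7.385×10^-5 C/m.
Since E is radial and uniform over the curved surface, Φ = E·2πrL = Q_enc/ε₀ = λ_enc L/ε₀.
E = |λ_enc|/(2πε₀r) = (7.385×10^-5)/(2π·8.85×10^-12·0.118) = 1.13×10^7 N/C.

E = 1.13e7 N/C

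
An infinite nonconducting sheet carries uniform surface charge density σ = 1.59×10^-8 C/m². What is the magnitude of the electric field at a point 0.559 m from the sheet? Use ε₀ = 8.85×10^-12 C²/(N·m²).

E = 898 V/m

By planar symmetry E is perpendicular to the sheet and uniform; use a Gaussian pillbox with flat faces of area A on each side of the sheet.
Flux Φ = 2EA and Q_enc = σA, so 2EA = σA/ε₀ ⇒ E = |σ|/(2ε₀), independent of distance.
E = |σ|/(2ε₀) = (1.59×10^-8)/(2·8.85×10^-12) = 898 N/C.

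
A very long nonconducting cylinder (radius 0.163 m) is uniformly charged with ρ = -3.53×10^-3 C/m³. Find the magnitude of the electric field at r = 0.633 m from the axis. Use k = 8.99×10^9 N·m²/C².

By cylindrical symmetry E is radial; use a coaxial Gaussian cylinder of radius 0.633 m and length L (r > 0.163 m, full cross-section enclosed).
λ_enc = ρ·πR² = (-3.53×10^-3)π(0.163)² = -2.946×10^-4 C/m.
Since E is radial and uniform over the curved surface, Φ = E·2πrL = Q_enc/ε₀ = λ_enc L/ε₀.
E = 2k|λ_enc|/r = 2(8.99×10^9)(2.946e-4)/(0.633) = 8.37×10^6 N/C.

|E| = 8.37×10^6 N/C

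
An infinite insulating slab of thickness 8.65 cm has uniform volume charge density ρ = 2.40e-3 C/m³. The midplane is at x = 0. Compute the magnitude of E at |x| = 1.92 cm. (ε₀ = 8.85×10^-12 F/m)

By symmetry E is perpendicular to the slab. A Gaussian pillbox from −1.92 cm to +1.92 cm (face area A) lies entirely within the slab.
Q_enc = ρ·(2x)·A and flux = 2EA, so 2EA = 2ρxA/ε₀ ⇒ E = |ρ|x/ε₀.
E = (2.40×10^-3)(0.0192)/(8.85×10^-12) = 5.21e6 N/C.

|E| = 5.21×10^6 N/C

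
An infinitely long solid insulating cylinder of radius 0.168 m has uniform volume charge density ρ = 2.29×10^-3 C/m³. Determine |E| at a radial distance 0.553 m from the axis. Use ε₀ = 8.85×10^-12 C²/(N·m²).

By cylindrical symmetry E is radial; use a coaxial Gaussian cylinder of radius 0.553 m and length L (r > 0.168 m, full cross-section enclosed).
λ_enc = ρ·πR² = (2.29×10^-3)π(0.168)² = 2.031×10^-4 C/m.
By Gauss's law (flux through the curved wall only), E·2πrL = λ_enc L/ε₀.
E = |λ_enc|/(2πε₀r) = (2.031×10^-4)/(2π·8.85×10^-12·0.553) = 6.60×10^6 N/C.

|E| = 6.60e6 N/C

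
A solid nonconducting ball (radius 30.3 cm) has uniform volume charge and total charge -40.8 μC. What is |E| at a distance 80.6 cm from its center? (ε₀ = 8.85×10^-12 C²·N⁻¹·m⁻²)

Take a concentric spherical Gaussian surface of radius r = 80.6 cm (r > R, so the entire charge is enclosed).
Q_enc = -40.8 μC = -4.08e-5 C.
Gauss's law: E·4πr² = Q_enc/ε₀.
E = |Q_enc|/(4πε₀r²) = (4.08e-5)/(4π·8.85×10^-12·(0.806)²) = 5.65e5 N/C.

E ≈ 5.65×10^5 V/m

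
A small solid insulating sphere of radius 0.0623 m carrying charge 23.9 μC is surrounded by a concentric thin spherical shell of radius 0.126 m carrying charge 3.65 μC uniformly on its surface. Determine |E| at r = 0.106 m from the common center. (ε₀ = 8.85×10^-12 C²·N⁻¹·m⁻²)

Symmetry ⇒ E = E(r) r̂. Gaussian sphere of radius r = 0.106 m (between the bodies, 0.0623 m < r < 0.126 m).
Only the inner charge is enclosed; the outer shell contributes nothing inside itself. Q_enc = 23.9 μC = 2.39e-5 C.
Since E is radial and uniform over the Gaussian sphere, Φ = E·4πr² = Q_enc/ε₀.
E = |Q_enc|/(4πε₀r²) = (2.39e-5)/(4π·8.85×10^-12·(0.106)²) = 1.91×10^7 N/C.

E ≈ 1.91×10^7 N/C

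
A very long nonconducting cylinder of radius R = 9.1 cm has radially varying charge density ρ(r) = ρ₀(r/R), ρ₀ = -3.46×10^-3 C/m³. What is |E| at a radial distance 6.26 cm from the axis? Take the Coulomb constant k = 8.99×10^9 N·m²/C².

E = 5.61e6 N/C

Take a coaxial cylindrical Gaussian surface of radius r = 6.26 cm and length L (r < R).
λ_enc = ∫₀^r ρ(r')·2πr' dr' = (2πρ₀/R)·r^3/3 = -1.954e-5 C/m.
Applying ∮E·dA = Q_enc/ε₀ with the end caps contributing no flux:
E = 2k|λ_enc|/r = 2(8.99×10^9)(1.954×10^-5)/(0.0626) = 5.61×10^6 N/C.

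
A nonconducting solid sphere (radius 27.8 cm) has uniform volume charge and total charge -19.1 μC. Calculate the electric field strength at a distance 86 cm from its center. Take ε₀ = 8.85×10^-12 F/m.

By spherical symmetry E is radial; choose a Gaussian sphere of radius r = 86 cm (r > R, so the entire charge is enclosed).
Q_enc = -19.1 μC = -1.91×10^-5 C.
Applying ∮E·dA = Q_enc/ε₀ with Φ = E(4πr²):
E = |Q_enc|/(4πε₀r²) = (1.91×10^-5)/(4π·8.85×10^-12·(0.86)²) = 2.32×10^5 N/C.

|E| = 2.32e5 V/m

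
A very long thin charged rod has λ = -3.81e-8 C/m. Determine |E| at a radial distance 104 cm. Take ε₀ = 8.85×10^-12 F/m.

Coaxial Gaussian cylinder, radius r = 104 cm, length L.
Q_enc = λL, so λ_enc = -3.81e-8 C/m.
Applying ∮E·dA = Q_enc/ε₀ with the end caps contributing no flux:
E = |λ_enc|/(2πε₀r) = (3.81×10^-8)/(2π·8.85×10^-12·1.04) = 659 N/C.

E ≈ 659 N/C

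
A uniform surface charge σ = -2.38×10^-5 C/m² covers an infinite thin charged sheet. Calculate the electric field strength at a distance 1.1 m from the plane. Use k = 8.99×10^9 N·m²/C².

The symmetry is planar: E is normal to the sheet and the same magnitude on both sides. Take a pillbox straddling the sheet with end-cap area A.
Only the two end caps contribute flux: Φ = 2EA. With Q_enc = σA, Gauss's law gives E = |σ|/(2ε₀).
E = 2πk|σ| = 2π(8.99×10^9)(2.38×10^-5) = 1.34×10^6 N/C.

|E| ≈ 1.34×10^6 N/C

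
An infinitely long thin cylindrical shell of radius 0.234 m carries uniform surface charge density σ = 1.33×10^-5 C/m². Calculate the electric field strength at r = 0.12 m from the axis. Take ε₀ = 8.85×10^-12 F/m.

By cylindrical symmetry E is radial; use a coaxial Gaussian cylinder of radius 0.12 m and length L (r < 0.234 m, inside the shell).
No charge is enclosed, so Gauss's law gives E·2πrL = 0 ⇒ E = 0.

|E| = 0 V/m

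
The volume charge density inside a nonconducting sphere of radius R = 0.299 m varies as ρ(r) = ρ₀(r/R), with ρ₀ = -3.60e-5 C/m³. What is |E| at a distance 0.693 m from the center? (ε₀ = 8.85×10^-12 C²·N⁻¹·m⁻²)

|E| = 5.66e4 N/C

Use a concentric Gaussian sphere at r = 0.693 m (r > R, all charge enclosed).
Q_enc = 4π ∫₀^R ρ₀(r'/R)^1 r'² dr' = 4πρ₀R³/4 = -3.023×10^-6 C.
By Gauss's law, ∮E·dA = E·4πr² = Q_enc/ε₀.
E = |Q_enc|/(4πε₀r²) = (3.023e-6)/(4π·8.85×10^-12·(0.693)²) = 5.66×10^4 N/C.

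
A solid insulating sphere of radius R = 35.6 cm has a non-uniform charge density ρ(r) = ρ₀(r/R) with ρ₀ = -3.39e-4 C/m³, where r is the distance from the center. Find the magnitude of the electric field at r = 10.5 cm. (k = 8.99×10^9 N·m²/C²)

Take a concentric spherical Gaussian surface of radius r = 10.5 cm (r < R).
Q_enc = ∫₀^r ρ(r')·4πr'² dr' = (4πρ₀/R) ∫₀^r r'^3 dr' = 4πρ₀ r^4/(4·R) = -3.636e-7 C.
Applying ∮E·dA = Q_enc/ε₀ with Φ = E(4πr²):
E = k|Q_enc|/r² = (8.99×10^9)(3.636×10^-7)/(0.105)² = 2.97×10^5 N/C.

|E| ≈ 2.97e5 V/m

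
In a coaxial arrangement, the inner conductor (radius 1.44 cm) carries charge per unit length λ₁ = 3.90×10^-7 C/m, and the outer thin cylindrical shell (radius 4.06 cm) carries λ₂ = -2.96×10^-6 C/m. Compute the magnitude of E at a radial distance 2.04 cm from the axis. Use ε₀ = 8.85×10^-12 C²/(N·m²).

Coaxial Gaussian cylinder, radius r = 2.04 cm, length L (between the conductors, 1.44 cm < r < 4.06 cm).
Only the inner wire is enclosed; the outer shell contributes nothing inside itself. λ_enc = λ₁ = 3.90e-7 C/m.
By Gauss's law (flux through the curved wall only), E·2πrL = λ_enc L/ε₀.
E = |λ_enc|/(2πε₀r) = (3.90e-7)/(2π·8.85×10^-12·0.0204) = 3.44e5 N/C.

3.44e5 N/C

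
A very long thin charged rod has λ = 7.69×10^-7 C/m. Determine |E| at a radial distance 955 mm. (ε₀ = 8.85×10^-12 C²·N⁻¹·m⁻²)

E ≈ 1.45×10^4 V/m

By cylindrical symmetry E is radial; use a coaxial Gaussian cylinder of radius 955 mm and length L.
Q_enc = λL, so λ_enc = 7.69×10^-7 C/m.
Applying ∮E·dA = Q_enc/ε₀ with the end caps contributing no flux:
E = |λ_enc|/(2πε₀r) = (7.69e-7)/(2π·8.85×10^-12·0.955) = 1.45×10^4 N/C.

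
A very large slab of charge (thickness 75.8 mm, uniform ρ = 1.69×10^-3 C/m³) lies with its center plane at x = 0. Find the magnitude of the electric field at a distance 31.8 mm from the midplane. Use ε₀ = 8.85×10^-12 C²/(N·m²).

E = 6.07e6 V/m

By symmetry E is perpendicular to the slab. A Gaussian pillbox from −31.8 mm to +31.8 mm (face area A) lies entirely within the slab.
Q_enc = ρ·(2x)·A and flux = 2EA, so 2EA = 2ρxA/ε₀ ⇒ E = |ρ|x/ε₀.
E = (1.69×10^-3)(0.0318)/(8.85×10^-12) = 6.07×10^6 N/C.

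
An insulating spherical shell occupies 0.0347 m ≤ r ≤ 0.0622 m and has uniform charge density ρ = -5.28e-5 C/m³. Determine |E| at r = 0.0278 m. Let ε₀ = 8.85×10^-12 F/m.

Use a concentric Gaussian sphere at r = 0.0278 m (r < 0.0347 m, inside the empty cavity).
No charge is enclosed, so by Gauss's law E·4πr² = 0 ⇒ E = 0.

E = 0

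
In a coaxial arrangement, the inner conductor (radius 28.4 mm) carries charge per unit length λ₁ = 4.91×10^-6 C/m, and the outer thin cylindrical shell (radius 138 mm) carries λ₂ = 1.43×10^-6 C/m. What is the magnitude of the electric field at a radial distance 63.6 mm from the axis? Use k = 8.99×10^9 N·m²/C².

|E| ≈ 1.39×10^6 V/m

Take a coaxial cylindrical Gaussian surface of radius r = 63.6 mm and length L (between the conductors, 28.4 mm < r < 138 mm).
The shell at 138 mm lies outside the Gaussian surface, so λ_enc = λ₁ = 4.91×10^-6 C/m.
Applying ∮E·dA = Q_enc/ε₀ with the end caps contributing no flux:
E = 2k|λ_enc|/r = 2(8.99×10^9)(4.91e-6)/(0.0636) = 1.39e6 N/C.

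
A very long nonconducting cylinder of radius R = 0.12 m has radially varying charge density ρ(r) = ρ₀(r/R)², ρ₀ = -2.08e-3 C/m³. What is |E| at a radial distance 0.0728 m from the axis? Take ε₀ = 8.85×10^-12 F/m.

|E| = 1.57×10^6 N/C

Coaxial Gaussian cylinder, radius r = 0.0728 m, length L (r < R).
λ_enc = ∫₀^r ρ(r')·2πr' dr' = (2πρ₀/R²)·r^4/4 = -6.373e-6 C/m.
Since E is radial and uniform over the curved surface, Φ = E·2πrL = Q_enc/ε₀ = λ_enc L/ε₀.
E = |λ_enc|/(2πε₀r) = (6.373e-6)/(2π·8.85×10^-12·0.0728) = 1.57×10^6 N/C.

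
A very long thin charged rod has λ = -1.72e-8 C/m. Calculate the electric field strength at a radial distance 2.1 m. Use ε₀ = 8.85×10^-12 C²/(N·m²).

Coaxial Gaussian cylinder, radius r = 2.1 m, length L.
Q_enc = λL, so λ_enc = -1.72e-8 C/m.
By Gauss's law (flux through the curved wall only), E·2πrL = λ_enc L/ε₀.
E = |λ_enc|/(2πε₀r) = (1.72e-8)/(2π·8.85×10^-12·2.1) = 147 N/C.

E = 147 N/C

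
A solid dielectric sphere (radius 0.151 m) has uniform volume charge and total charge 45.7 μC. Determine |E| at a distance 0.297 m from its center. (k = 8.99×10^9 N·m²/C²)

|E| = 4.66×10^6 N/C

Take a concentric spherical Gaussian surface of radius r = 0.297 m (r > R, so the entire charge is enclosed).
Q_enc = 45.7 μC = 4.57×10^-5 C.
Gauss's law: E·4πr² = Q_enc/ε₀.
E = k|Q_enc|/r² = (8.99×10^9)(4.57×10^-5)/(0.297)² = 4.66e6 N/C.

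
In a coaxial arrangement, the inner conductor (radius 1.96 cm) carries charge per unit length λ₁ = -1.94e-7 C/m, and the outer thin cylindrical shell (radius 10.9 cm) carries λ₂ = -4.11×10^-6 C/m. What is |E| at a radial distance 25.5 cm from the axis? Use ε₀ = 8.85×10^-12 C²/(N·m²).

|E| = 3.04×10^5 N/C

By cylindrical symmetry E is radial; use a coaxial Gaussian cylinder of radius 25.5 cm and length L (r > 10.9 cm, enclosing both).
λ_enc = λ₁ + λ₂ = (-1.94×10^-7) + (-4.11e-6) = -4.304×10^-6 C/m.
Gauss's law: E·2πrL = λ_enc L/ε₀.
E = |λ_enc|/(2πε₀r) = (4.304×10^-6)/(2π·8.85×10^-12·0.255) = 3.04×10^5 N/C.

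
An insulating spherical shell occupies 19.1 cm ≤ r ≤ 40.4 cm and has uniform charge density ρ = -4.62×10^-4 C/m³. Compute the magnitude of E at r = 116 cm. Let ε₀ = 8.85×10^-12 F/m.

Take a concentric spherical Gaussian surface of radius r = 116 cm (r > 40.4 cm, enclosing the whole shell).
Q_enc = ρ·(4π/3)(b³ − a³) = (-4.62e-4)·(4π/3)·((0.404)³ − (0.191)³) = -1.141×10^-4 C.
Since E is radial and uniform over the Gaussian sphere, Φ = E·4πr² = Q_enc/ε₀.
E = |Q_enc|/(4πε₀r²) = (1.141e-4)/(4π·8.85×10^-12·(1.16)²) = 7.63×10^5 N/C.

E ≈ 7.63×10^5 N/C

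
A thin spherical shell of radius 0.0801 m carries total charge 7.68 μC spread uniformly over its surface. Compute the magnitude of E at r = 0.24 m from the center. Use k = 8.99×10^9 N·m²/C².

|E| = 1.20×10^6 V/m

By spherical symmetry E is radial; choose a Gaussian sphere of radius r = 0.24 m (r > 0.0801 m).
The entire shell is enclosed: Q_enc = 7.68×10^-6 C.
Gauss's law: E·4πr² = Q_enc/ε₀.
E = k|Q_enc|/r² = (8.99×10^9)(7.68e-6)/(0.24)² = 1.20×10^6 N/C.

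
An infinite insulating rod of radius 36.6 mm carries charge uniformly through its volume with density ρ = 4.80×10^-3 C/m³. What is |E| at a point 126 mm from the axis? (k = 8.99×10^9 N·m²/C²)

|E| ≈ 2.88e6 V/m

Coaxial Gaussian cylinder, radius r = 126 mm, length L (r > 36.6 mm, full cross-section enclosed).
λ_enc = ρ·πR² = (4.80×10^-3)π(0.0366)² = 2.02×10^-5 C/m.
Since E is radial and uniform over the curved surface, Φ = E·2πrL = Q_enc/ε₀ = λ_enc L/ε₀.
E = 2k|λ_enc|/r = 2(8.99×10^9)(2.02e-5)/(0.126) = 2.88e6 N/C.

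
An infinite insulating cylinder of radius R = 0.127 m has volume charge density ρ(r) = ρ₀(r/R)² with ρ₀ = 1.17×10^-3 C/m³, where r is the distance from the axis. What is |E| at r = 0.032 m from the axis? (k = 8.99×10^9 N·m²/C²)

Choose a coaxial cylinder of radius r = 0.032 m (arbitrary length L) as the Gaussian surface (r < R).
Integrating ρ over the cross-section to radius r: λ_enc = (2πρ₀/R²) ∫₀^r r'^3 dr' = 2πρ₀ r^4/(4·R²) = 1.195e-7 C/m.
Gauss's law: E·2πrL = λ_enc L/ε₀.
E = 2k|λ_enc|/r = 2(8.99×10^9)(1.195e-7)/(0.032) = 6.71×10^4 N/C.

E = 6.71e4 N/C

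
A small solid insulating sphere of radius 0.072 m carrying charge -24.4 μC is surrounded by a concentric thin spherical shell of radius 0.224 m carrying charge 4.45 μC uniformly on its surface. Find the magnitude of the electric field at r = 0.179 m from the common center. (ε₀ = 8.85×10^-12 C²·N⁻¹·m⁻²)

E = 6.85×10^6 N/C

Take a concentric spherical Gaussian surface of radius r = 0.179 m (between the bodies, 0.072 m < r < 0.224 m).
Only the inner charge is enclosed; the outer shell contributes nothing inside itself. Q_enc = -24.4 μC = -2.44×10^-5 C.
Applying ∮E·dA = Q_enc/ε₀ with Φ = E(4πr²):
E = |Q_enc|/(4πε₀r²) = (2.44×10^-5)/(4π·8.85×10^-12·(0.179)²) = 6.85e6 N/C.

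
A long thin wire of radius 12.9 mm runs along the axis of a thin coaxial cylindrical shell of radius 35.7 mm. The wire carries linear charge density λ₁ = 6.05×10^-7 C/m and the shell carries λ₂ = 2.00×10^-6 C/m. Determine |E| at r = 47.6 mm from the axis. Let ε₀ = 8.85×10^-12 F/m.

Take a coaxial cylindrical Gaussian surface of radius r = 47.6 mm and length L (r > 35.7 mm, enclosing both).
λ_enc = λ₁ + λ₂ = (6.05×10^-7) + (2.00×10^-6) = 2.605e-6 C/m.
Since E is radial and uniform over the curved surface, Φ = E·2πrL = Q_enc/ε₀ = λ_enc L/ε₀.
E = |λ_enc|/(2πε₀r) = (2.605×10^-6)/(2π·8.85×10^-12·0.0476) = 9.84e5 N/C.

E ≈ 9.84×10^5 V/m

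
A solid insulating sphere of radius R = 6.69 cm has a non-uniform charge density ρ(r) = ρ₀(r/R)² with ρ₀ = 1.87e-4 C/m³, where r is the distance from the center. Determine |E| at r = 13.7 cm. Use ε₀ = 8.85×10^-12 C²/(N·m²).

6.74e4 V/m

Use a concentric Gaussian sphere at r = 13.7 cm (r > R, all charge enclosed).
Q_enc = 4π ∫₀^R ρ₀(r'/R)^2 r'² dr' = 4πρ₀R³/5 = 1.407×10^-7 C.
Gauss's law: E·4πr² = Q_enc/ε₀.
E = |Q_enc|/(4πε₀r²) = (1.407×10^-7)/(4π·8.85×10^-12·(0.137)²) = 6.74×10^4 N/C.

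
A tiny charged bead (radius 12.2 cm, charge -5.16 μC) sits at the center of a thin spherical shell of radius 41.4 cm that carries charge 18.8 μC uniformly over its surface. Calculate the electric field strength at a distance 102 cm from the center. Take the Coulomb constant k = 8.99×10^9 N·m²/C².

Use a concentric Gaussian sphere at r = 102 cm (r > 41.4 cm, enclosing both).
Q_enc = (-5.16 μC) + (18.8 μC) = 1.364e-5 C.
Applying ∮E·dA = Q_enc/ε₀ with Φ = E(4πr²):
E = k|Q_enc|/r² = (8.99×10^9)(1.364×10^-5)/(1.02)² = 1.18×10^5 N/C.

|E| ≈ 1.18×10^5 N/C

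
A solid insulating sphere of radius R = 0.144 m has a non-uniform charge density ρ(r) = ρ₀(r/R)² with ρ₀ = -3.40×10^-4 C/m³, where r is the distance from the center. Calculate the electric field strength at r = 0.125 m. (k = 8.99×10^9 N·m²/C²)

|E| ≈ 7.24e5 N/C

Take a concentric spherical Gaussian surface of radius r = 0.125 m (r < R).
Q_enc = ∫₀^r ρ(r')·4πr'² dr' = (4πρ₀/R²) ∫₀^r r'^4 dr' = 4πρ₀ r^5/(5·R²) = -1.258×10^-6 C.
Since E is radial and uniform over the Gaussian sphere, Φ = E·4πr² = Q_enc/ε₀.
E = k|Q_enc|/r² = (8.99×10^9)(1.258×10^-6)/(0.125)² = 7.24×10^5 N/C.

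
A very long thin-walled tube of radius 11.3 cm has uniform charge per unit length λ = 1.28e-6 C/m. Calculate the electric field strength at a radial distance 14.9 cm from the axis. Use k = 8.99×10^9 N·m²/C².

By cylindrical symmetry E is radial; use a coaxial Gaussian cylinder of radius 14.9 cm and length L (r > 11.3 cm).
The full line charge is enclosed: λ_enc = 1.28e-6 C/m.
Applying ∮E·dA = Q_enc/ε₀ with the end caps contributing no flux:
E = 2k|λ_enc|/r = 2(8.99×10^9)(1.28×10^-6)/(0.149) = 1.54×10^5 N/C.

|E| = 1.54e5 N/C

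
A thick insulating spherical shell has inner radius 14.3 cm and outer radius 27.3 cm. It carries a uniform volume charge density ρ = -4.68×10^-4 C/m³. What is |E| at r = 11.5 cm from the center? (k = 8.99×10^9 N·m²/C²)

E = 0

Use a concentric Gaussian sphere at r = 11.5 cm (r < 14.3 cm, inside the empty cavity).
Q_enc = 0 (all charge lies at larger r); Gauss's law gives E = 0.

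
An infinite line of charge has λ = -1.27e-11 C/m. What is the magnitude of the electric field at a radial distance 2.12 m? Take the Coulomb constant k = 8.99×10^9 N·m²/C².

E = 0.108 N/C

Coaxial Gaussian cylinder, radius r = 2.12 m, length L.
Q_enc = λL, so λ_enc = -1.27×10^-11 C/m.
By Gauss's law (flux through the curved wall only), E·2πrL = λ_enc L/ε₀.
E = 2k|λ_enc|/r = 2(8.99×10^9)(1.27×10^-11)/(2.12) = 0.108 N/C.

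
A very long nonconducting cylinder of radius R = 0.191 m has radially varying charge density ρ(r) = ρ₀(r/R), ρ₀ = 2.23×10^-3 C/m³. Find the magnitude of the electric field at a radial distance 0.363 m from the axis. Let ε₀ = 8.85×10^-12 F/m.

|E| = 8.44e6 N/C

Coaxial Gaussian cylinder, radius r = 0.363 m, length L (r > R, full charge per length enclosed).
λ_enc = 2π ∫₀^R ρ₀(r'/R)^1 r' dr' = 2πρ₀R²/3 = 1.704×10^-4 C/m.
Gauss's law: E·2πrL = λ_enc L/ε₀.
E = |λ_enc|/(2πε₀r) = (1.704×10^-4)/(2π·8.85×10^-12·0.363) = 8.44×10^6 N/C.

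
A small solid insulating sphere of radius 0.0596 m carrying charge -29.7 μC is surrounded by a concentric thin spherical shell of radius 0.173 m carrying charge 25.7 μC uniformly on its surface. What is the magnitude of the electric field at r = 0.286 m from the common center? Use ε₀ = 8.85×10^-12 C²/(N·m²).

By spherical symmetry E is radial; choose a Gaussian sphere of radius r = 0.286 m (r > 0.173 m, enclosing both).
Q_enc = (-29.7 μC) + (25.7 μC) = -4.00×10^-6 C.
Gauss's law: E·4πr² = Q_enc/ε₀.
E = |Q_enc|/(4πε₀r²) = (4.00e-6)/(4π·8.85×10^-12·(0.286)²) = 4.40×10^5 N/C.

E = 4.40×10^5 N/C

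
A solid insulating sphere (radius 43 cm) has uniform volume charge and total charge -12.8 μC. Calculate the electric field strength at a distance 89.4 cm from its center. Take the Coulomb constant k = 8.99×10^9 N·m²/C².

1.44e5 N/C

Use a concentric Gaussian sphere at r = 89.4 cm (r > R, so the entire charge is enclosed).
Q_enc = -12.8 μC = -1.28×10^-5 C.
Gauss's law: E·4πr² = Q_enc/ε₀.
E = k|Q_enc|/r² = (8.99×10^9)(1.28e-5)/(0.894)² = 1.44e5 N/C.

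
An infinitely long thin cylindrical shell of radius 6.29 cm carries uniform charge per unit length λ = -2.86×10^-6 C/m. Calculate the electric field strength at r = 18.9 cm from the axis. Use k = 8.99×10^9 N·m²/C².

E = 2.72×10^5 N/C

By cylindrical symmetry E is radial; use a coaxial Gaussian cylinder of radius 18.9 cm and length L (r > 6.29 cm).
The full line charge is enclosed: λ_enc = -2.86×10^-6 C/m.
Applying ∮E·dA = Q_enc/ε₀ with the end caps contributing no flux:
E = 2k|λ_enc|/r = 2(8.99×10^9)(2.86×10^-6)/(0.189) = 2.72×10^5 N/C.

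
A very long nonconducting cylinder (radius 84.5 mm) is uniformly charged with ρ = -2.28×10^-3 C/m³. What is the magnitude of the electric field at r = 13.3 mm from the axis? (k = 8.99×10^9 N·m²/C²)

E = 1.71×10^6 N/C

Take a coaxial cylindrical Gaussian surface of radius r = 13.3 mm and length L (r < R).
Charge inside radius r per length L is ρ·πr²·L, so λ_enc = ρπr² = -1.267e-6 C/m.
By Gauss's law (flux through the curved wall only), E·2πrL = λ_enc L/ε₀.
E = 2k|λ_enc|/r = 2(8.99×10^9)(1.267×10^-6)/(0.0133) = 1.71e6 N/C.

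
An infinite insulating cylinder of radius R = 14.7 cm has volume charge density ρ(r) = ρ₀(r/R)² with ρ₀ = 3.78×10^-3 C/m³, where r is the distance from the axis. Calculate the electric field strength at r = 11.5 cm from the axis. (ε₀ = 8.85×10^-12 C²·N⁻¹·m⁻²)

By cylindrical symmetry E is radial; use a coaxial Gaussian cylinder of radius 11.5 cm and length L (r < R).
λ_enc = ∫₀^r ρ(r')·2πr' dr' = (2πρ₀/R²)·r^4/4 = 4.806×10^-5 C/m.
Since E is radial and uniform over the curved surface, Φ = E·2πrL = Q_enc/ε₀ = λ_enc L/ε₀.
E = |λ_enc|/(2πε₀r) = (4.806×10^-5)/(2π·8.85×10^-12·0.115) = 7.52×10^6 N/C.

|E| ≈ 7.52×10^6 N/C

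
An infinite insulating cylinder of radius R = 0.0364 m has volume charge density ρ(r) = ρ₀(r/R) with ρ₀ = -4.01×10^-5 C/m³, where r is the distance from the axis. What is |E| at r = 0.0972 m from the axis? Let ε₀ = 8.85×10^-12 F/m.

E = 2.06×10^4 N/C

Take a coaxial cylindrical Gaussian surface of radius r = 0.0972 m and length L (r > R, full charge per length enclosed).
λ_enc = 2π ∫₀^R ρ₀(r'/R)^1 r' dr' = 2πρ₀R²/3 = -1.113×10^-7 C/m.
Applying ∮E·dA = Q_enc/ε₀ with the end caps contributing no flux:
E = |λ_enc|/(2πε₀r) = (1.113e-7)/(2π·8.85×10^-12·0.0972) = 2.06×10^4 N/C.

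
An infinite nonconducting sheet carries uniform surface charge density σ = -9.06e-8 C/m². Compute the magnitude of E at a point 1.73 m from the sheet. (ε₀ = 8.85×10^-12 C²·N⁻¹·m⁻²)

Choose a cylindrical pillbox piercing the sheet, end faces (area A) parallel to it.
Only the two end caps contribute flux: Φ = 2EA. With Q_enc = σA, Gauss's law gives E = |σ|/(2ε₀).
E = |σ|/(2ε₀) = (9.06×10^-8)/(2·8.85×10^-12) = 5.12×10^3 N/C.

5.12×10^3 V/m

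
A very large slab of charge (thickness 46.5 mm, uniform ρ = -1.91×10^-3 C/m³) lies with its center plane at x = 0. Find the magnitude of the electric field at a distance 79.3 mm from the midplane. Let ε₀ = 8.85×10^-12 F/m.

E = 5.02×10^6 N/C

The point |x| = 79.3 mm lies outside the slab (half-thickness 0.02325 m). A symmetric pillbox spanning the full slab encloses Q_enc = ρ·d·A.
Flux = 2EA ⇒ E = |ρ|d/(2ε₀), independent of distance outside.
E = (1.91×10^-3)(0.0465)/(2·8.85×10^-12) = 5.02×10^6 N/C.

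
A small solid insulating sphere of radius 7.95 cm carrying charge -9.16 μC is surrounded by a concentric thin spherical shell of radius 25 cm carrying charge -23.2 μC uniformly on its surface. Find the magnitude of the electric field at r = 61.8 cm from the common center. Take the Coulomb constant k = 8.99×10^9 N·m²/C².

Take a concentric spherical Gaussian surface of radius r = 61.8 cm (r > 25 cm, enclosing both).
Q_enc = (-9.16 μC) + (-23.2 μC) = -3.236×10^-5 C.
Applying ∮E·dA = Q_enc/ε₀ with Φ = E(4πr²):
E = k|Q_enc|/r² = (8.99×10^9)(3.236e-5)/(0.618)² = 7.62×10^5 N/C.

|E| = 7.62×10^5 V/m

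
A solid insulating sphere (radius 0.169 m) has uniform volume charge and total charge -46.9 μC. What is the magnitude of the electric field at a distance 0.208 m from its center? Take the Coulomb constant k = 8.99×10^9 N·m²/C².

Take a concentric spherical Gaussian surface of radius r = 0.208 m (r > R, so the entire charge is enclosed).
Q_enc = -46.9 μC = -4.69e-5 C.
Applying ∮E·dA = Q_enc/ε₀ with Φ = E(4πr²):
E = k|Q_enc|/r² = (8.99×10^9)(4.69e-5)/(0.208)² = 9.75×10^6 N/C.

|E| = 9.75e6 N/C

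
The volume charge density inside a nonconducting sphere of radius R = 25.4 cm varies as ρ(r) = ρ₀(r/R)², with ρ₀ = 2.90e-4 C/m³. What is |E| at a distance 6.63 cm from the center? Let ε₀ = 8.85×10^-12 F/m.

Take a concentric spherical Gaussian surface of radius r = 6.63 cm (r < R).
Q_enc = ∫₀^r ρ(r')·4πr'² dr' = (4πρ₀/R²) ∫₀^r r'^4 dr' = 4πρ₀ r^5/(5·R²) = 1.447×10^-8 C.
Gauss's law: E·4πr² = Q_enc/ε₀.
E = |Q_enc|/(4πε₀r²) = (1.447×10^-8)/(4π·8.85×10^-12·(0.0663)²) = 2.96×10^4 N/C.

E = 2.96×10^4 V/m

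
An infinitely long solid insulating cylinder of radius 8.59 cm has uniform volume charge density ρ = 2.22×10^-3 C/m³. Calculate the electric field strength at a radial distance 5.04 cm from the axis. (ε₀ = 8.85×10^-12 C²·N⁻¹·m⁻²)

Take a coaxial cylindrical Gaussian surface of radius r = 5.04 cm and length L (r < R).
Enclosed charge per unit length: λ_enc = ρ·πr² = (2.22×10^-3)π(0.0504)² = 1.772×10^-5 C/m.
Since E is radial and uniform over the curved surface, Φ = E·2πrL = Q_enc/ε₀ = λ_enc L/ε₀.
E = |λ_enc|/(2πε₀r) = (1.772×10^-5)/(2π·8.85×10^-12·0.0504) = 6.32×10^6 N/C.

|E| = 6.32×10^6 N/C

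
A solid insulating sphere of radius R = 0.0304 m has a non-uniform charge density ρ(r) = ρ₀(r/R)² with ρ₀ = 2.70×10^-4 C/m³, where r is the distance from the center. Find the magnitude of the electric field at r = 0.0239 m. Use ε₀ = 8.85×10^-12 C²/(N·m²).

Symmetry ⇒ E = E(r) r̂. Gaussian sphere of radius r = 0.0239 m (r < R).
Integrate the density: Q_enc = 4π ∫₀^r ρ₀(r'/R)^2 r'² dr' = 4πρ₀ r^5/(5·R²) = 5.726×10^-9 C.
Gauss's law: E·4πr² = Q_enc/ε₀.
E = |Q_enc|/(4πε₀r²) = (5.726e-9)/(4π·8.85×10^-12·(0.0239)²) = 9.01e4 N/C.

9.01×10^4 N/C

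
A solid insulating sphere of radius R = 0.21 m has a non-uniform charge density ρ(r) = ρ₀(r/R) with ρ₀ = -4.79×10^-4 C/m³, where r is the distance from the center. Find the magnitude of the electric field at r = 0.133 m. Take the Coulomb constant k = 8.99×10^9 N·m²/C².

Take a concentric spherical Gaussian surface of radius r = 0.133 m (r < R).
Q_enc = ∫₀^r ρ(r')·4πr'² dr' = (4πρ₀/R) ∫₀^r r'^3 dr' = 4πρ₀ r^4/(4·R) = -2.242×10^-6 C.
Since E is radial and uniform over the Gaussian sphere, Φ = E·4πr² = Q_enc/ε₀.
E = k|Q_enc|/r² = (8.99×10^9)(2.242×10^-6)/(0.133)² = 1.14×10^6 N/C.

1.14×10^6 N/C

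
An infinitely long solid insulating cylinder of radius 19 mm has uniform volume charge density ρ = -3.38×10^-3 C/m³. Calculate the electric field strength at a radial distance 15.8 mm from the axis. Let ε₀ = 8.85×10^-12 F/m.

Take a coaxial cylindrical Gaussian surface of radius r = 15.8 mm and length L (r < R).
Charge inside radius r per length L is ρ·πr²·L, so λ_enc = ρπr² = -2.651×10^-6 C/m.
By Gauss's law (flux through the curved wall only), E·2πrL = λ_enc L/ε₀.
E = |λ_enc|/(2πε₀r) = (2.651e-6)/(2π·8.85×10^-12·0.0158) = 3.02×10^6 N/C.

|E| = 3.02×10^6 V/m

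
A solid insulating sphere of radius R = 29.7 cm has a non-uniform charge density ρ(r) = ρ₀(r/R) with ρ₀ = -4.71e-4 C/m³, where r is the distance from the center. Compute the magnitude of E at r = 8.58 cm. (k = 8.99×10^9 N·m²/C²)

Symmetry ⇒ E = E(r) r̂. Gaussian sphere of radius r = 8.58 cm (r < R).
Q_enc = ∫₀^r ρ(r')·4πr'² dr' = (4πρ₀/R) ∫₀^r r'^3 dr' = 4πρ₀ r^4/(4·R) = -2.70e-7 C.
Applying ∮E·dA = Q_enc/ε₀ with Φ = E(4πr²):
E = k|Q_enc|/r² = (8.99×10^9)(2.70e-7)/(0.0858)² = 3.30×10^5 N/C.

|E| ≈ 3.30e5 V/m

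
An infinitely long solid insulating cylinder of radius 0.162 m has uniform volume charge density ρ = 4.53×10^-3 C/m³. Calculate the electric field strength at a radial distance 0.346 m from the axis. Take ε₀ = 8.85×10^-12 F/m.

By cylindrical symmetry E is radial; use a coaxial Gaussian cylinder of radius 0.346 m and length L (r > 0.162 m, full cross-section enclosed).
λ_enc = ρ·πR² = (4.53×10^-3)π(0.162)² = 3.735e-4 C/m.
By Gauss's law (flux through the curved wall only), E·2πrL = λ_enc L/ε₀.
E = |λ_enc|/(2πε₀r) = (3.735×10^-4)/(2π·8.85×10^-12·0.346) = 1.94×10^7 N/C.

E = 1.94×10^7 N/C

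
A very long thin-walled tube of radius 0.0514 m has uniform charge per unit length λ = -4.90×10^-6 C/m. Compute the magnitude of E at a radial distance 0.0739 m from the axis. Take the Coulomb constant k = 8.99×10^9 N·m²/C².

E ≈ 1.19×10^6 V/m

Choose a coaxial cylinder of radius r = 0.0739 m (arbitrary length L) as the Gaussian surface (r > 0.0514 m).
The full line charge is enclosed: λ_enc = -4.90×10^-6 C/m.
By Gauss's law (flux through the curved wall only), E·2πrL = λ_enc L/ε₀.
E = 2k|λ_enc|/r = 2(8.99×10^9)(4.90×10^-6)/(0.0739) = 1.19e6 N/C.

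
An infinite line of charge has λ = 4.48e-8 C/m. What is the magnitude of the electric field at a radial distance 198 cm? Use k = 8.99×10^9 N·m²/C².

By cylindrical symmetry E is radial; use a coaxial Gaussian cylinder of radius 198 cm and length L.
Q_enc = λL, so λ_enc = 4.48e-8 C/m.
Gauss's law: E·2πrL = λ_enc L/ε₀.
E = 2k|λ_enc|/r = 2(8.99×10^9)(4.48×10^-8)/(1.98) = 407 N/C.

407 N/C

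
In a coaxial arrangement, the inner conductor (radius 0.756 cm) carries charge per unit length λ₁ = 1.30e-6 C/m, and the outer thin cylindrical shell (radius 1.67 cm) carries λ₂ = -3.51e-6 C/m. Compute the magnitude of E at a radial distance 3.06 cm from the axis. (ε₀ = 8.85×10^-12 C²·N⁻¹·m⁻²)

Choose a coaxial cylinder of radius r = 3.06 cm (arbitrary length L) as the Gaussian surface (r > 1.67 cm, enclosing both).
λ_enc = λ₁ + λ₂ = (1.30e-6) + (-3.51e-6) = -2.21×10^-6 C/m.
By Gauss's law (flux through the curved wall only), E·2πrL = λ_enc L/ε₀.
E = |λ_enc|/(2πε₀r) = (2.21e-6)/(2π·8.85×10^-12·0.0306) = 1.30e6 N/C.

E = 1.30×10^6 N/C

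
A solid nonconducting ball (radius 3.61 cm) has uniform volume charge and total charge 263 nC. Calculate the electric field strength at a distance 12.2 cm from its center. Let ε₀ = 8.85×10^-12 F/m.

|E| ≈ 1.59e5 N/C

Use a concentric Gaussian sphere at r = 12.2 cm (r > R, so the entire charge is enclosed).
Q_enc = 263 nC = 2.63e-7 C.
Applying ∮E·dA = Q_enc/ε₀ with Φ = E(4πr²):
E = |Q_enc|/(4πε₀r²) = (2.63×10^-7)/(4π·8.85×10^-12·(0.122)²) = 1.59e5 N/C.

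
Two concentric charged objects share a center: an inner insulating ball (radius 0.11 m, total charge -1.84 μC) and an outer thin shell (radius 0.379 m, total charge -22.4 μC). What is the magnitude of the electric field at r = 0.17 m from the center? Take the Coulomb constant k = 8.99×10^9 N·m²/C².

|E| = 5.72e5 V/m

Use a concentric Gaussian sphere at r = 0.17 m (between the bodies, 0.11 m < r < 0.379 m).
The shell at 0.379 m lies outside the Gaussian surface, so Q_enc = -1.84 μC = -1.84×10^-6 C.
Applying ∮E·dA = Q_enc/ε₀ with Φ = E(4πr²):
E = k|Q_enc|/r² = (8.99×10^9)(1.84×10^-6)/(0.17)² = 5.72×10^5 N/C.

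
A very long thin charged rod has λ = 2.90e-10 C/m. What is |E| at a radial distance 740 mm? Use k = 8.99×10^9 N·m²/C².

By cylindrical symmetry E is radial; use a coaxial Gaussian cylinder of radius 740 mm and length L.
Q_enc = λL, so λ_enc = 2.90×10^-10 C/m.
By Gauss's law (flux through the curved wall only), E·2πrL = λ_enc L/ε₀.
E = 2k|λ_enc|/r = 2(8.99×10^9)(2.90e-10)/(0.74) = 7.05 N/C.

|E| = 7.05 N/C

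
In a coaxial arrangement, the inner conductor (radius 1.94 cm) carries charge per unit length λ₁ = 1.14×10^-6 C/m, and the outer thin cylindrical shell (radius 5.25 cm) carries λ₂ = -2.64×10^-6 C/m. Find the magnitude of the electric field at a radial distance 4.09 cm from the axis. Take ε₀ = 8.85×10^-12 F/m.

Take a coaxial cylindrical Gaussian surface of radius r = 4.09 cm and length L (between the conductors, 1.94 cm < r < 5.25 cm).
The shell at 5.25 cm lies outside the Gaussian surface, so λ_enc = λ₁ = 1.14×10^-6 C/m.
By Gauss's law (flux through the curved wall only), E·2πrL = λ_enc L/ε₀.
E = |λ_enc|/(2πε₀r) = (1.14×10^-6)/(2π·8.85×10^-12·0.0409) = 5.01e5 N/C.

|E| = 5.01×10^5 N/C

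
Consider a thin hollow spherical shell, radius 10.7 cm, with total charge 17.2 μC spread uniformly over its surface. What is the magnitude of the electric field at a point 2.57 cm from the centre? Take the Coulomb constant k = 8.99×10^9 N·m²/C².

Symmetry ⇒ E = E(r) r̂. Gaussian sphere of radius r = 2.57 cm (inside the shell, r < 10.7 cm).
All the charge is outside the Gaussian surface: Q_enc = 0, hence E = 0 everywhere inside the shell.

E = 0 (no enclosed charge)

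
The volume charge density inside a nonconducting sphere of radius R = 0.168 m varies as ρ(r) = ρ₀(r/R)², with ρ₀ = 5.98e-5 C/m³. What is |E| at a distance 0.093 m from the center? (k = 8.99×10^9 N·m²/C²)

|E| ≈ 3.85×10^4 N/C

Use a concentric Gaussian sphere at r = 0.093 m (r < R).
Q_enc = ∫₀^r ρ(r')·4πr'² dr' = (4πρ₀/R²) ∫₀^r r'^4 dr' = 4πρ₀ r^5/(5·R²) = 3.705e-8 C.
Applying ∮E·dA = Q_enc/ε₀ with Φ = E(4πr²):
E = k|Q_enc|/r² = (8.99×10^9)(3.705×10^-8)/(0.093)² = 3.85×10^4 N/C.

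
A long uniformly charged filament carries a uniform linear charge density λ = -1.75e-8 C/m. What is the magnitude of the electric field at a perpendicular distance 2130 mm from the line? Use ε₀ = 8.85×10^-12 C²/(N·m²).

Choose a coaxial cylinder of radius r = 2130 mm (arbitrary length L) as the Gaussian surface.
Q_enc = λL, so λ_enc = -1.75e-8 C/m.
Gauss's law: E·2πrL = λ_enc L/ε₀.
E = |λ_enc|/(2πε₀r) = (1.75×10^-8)/(2π·8.85×10^-12·2.13) = 148 N/C.

E ≈ 148 N/C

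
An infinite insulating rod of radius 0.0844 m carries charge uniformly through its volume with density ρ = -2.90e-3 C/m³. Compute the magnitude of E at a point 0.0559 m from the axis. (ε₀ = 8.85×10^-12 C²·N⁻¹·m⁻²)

9.16×10^6 N/C

By cylindrical symmetry E is radial; use a coaxial Gaussian cylinder of radius 0.0559 m and length L (r < R).
Charge inside radius r per length L is ρ·πr²·L, so λ_enc = ρπr² = -2.847e-5 C/m.
Applying ∮E·dA = Q_enc/ε₀ with the end caps contributing no flux:
E = |λ_enc|/(2πε₀r) = (2.847×10^-5)/(2π·8.85×10^-12·0.0559) = 9.16×10^6 N/C.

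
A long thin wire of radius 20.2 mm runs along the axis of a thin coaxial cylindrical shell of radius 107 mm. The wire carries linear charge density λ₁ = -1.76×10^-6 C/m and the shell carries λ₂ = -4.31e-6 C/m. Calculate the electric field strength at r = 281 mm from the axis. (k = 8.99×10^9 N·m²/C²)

Choose a coaxial cylinder of radius r = 281 mm (arbitrary length L) as the Gaussian surface (r > 107 mm, enclosing both).
λ_enc = λ₁ + λ₂ = (-1.76×10^-6) + (-4.31×10^-6) = -6.07×10^-6 C/m.
Gauss's law: E·2πrL = λ_enc L/ε₀.
E = 2k|λ_enc|/r = 2(8.99×10^9)(6.07e-6)/(0.281) = 3.88×10^5 N/C.

E ≈ 3.88×10^5 N/C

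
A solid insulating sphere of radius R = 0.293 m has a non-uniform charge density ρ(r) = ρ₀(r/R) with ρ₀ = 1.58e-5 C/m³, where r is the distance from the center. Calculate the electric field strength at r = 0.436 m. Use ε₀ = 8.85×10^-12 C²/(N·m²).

|E| = 5.91e4 N/C

Take a concentric spherical Gaussian surface of radius r = 0.436 m (r > R, all charge enclosed).
Q_enc = 4π ∫₀^R ρ₀(r'/R)^1 r'² dr' = 4πρ₀R³/4 = 1.249e-6 C.
Applying ∮E·dA = Q_enc/ε₀ with Φ = E(4πr²):
E = |Q_enc|/(4πε₀r²) = (1.249×10^-6)/(4π·8.85×10^-12·(0.436)²) = 5.91×10^4 N/C.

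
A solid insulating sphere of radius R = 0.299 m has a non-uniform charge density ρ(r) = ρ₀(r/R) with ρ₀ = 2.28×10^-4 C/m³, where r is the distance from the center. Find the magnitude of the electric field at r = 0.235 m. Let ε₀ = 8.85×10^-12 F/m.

1.19e6 V/m

Use a concentric Gaussian sphere at r = 0.235 m (r < R).
Q_enc = ∫₀^r ρ(r')·4πr'² dr' = (4πρ₀/R) ∫₀^r r'^3 dr' = 4πρ₀ r^4/(4·R) = 7.306e-6 C.
Gauss's law: E·4πr² = Q_enc/ε₀.
E = |Q_enc|/(4πε₀r²) = (7.306×10^-6)/(4π·8.85×10^-12·(0.235)²) = 1.19e6 N/C.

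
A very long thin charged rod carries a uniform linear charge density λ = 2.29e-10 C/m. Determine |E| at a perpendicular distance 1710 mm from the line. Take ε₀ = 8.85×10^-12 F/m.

|E| = 2.41 V/m

Choose a coaxial cylinder of radius r = 1710 mm (arbitrary length L) as the Gaussian surface.
Q_enc = λL, so λ_enc = 2.29×10^-10 C/m.
Since E is radial and uniform over the curved surface, Φ = E·2πrL = Q_enc/ε₀ = λ_enc L/ε₀.
E = |λ_enc|/(2πε₀r) = (2.29×10^-10)/(2π·8.85×10^-12·1.71) = 2.41 N/C.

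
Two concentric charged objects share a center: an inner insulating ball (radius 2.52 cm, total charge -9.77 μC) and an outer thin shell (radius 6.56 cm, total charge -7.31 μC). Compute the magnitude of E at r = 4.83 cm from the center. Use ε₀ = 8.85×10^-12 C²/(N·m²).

Take a concentric spherical Gaussian surface of radius r = 4.83 cm (between the bodies, 2.52 cm < r < 6.56 cm).
The shell at 6.56 cm lies outside the Gaussian surface, so Q_enc = -9.77 μC = -9.77e-6 C.
Gauss's law: E·4πr² = Q_enc/ε₀.
E = |Q_enc|/(4πε₀r²) = (9.77×10^-6)/(4π·8.85×10^-12·(0.0483)²) = 3.77×10^7 N/C.

3.77×10^7 V/m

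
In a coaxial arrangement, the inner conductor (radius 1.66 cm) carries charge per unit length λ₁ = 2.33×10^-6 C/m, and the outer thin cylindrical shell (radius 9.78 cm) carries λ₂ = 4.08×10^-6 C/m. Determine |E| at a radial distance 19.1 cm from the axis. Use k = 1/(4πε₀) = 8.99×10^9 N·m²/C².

Choose a coaxial cylinder of radius r = 19.1 cm (arbitrary length L) as the Gaussian surface (r > 9.78 cm, enclosing both).
λ_enc = λ₁ + λ₂ = (2.33×10^-6) + (4.08×10^-6) = 6.41×10^-6 C/m.
By Gauss's law (flux through the curved wall only), E·2πrL = λ_enc L/ε₀.
E = 2k|λ_enc|/r = 2(8.99×10^9)(6.41×10^-6)/(0.191) = 6.03×10^5 N/C.

E = 6.03×10^5 N/C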